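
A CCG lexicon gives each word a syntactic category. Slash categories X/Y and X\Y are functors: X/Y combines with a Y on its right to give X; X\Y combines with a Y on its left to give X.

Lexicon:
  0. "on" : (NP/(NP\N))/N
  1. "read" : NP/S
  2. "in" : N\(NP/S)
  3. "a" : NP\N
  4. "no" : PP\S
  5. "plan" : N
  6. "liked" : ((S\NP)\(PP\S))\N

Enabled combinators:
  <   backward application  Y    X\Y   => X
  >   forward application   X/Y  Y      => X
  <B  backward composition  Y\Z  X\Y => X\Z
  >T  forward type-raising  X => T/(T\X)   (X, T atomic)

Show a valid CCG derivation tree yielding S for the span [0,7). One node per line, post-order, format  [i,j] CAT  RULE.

[0,7] S   <
  [0,4] NP   >
    [0,3] NP/(NP\N)   >
      [0,1] "on" : (NP/(NP\N))/N
      [1,3] N   <
        [1,2] "read" : NP/S
        [2,3] "in" : N\(NP/S)
    [3,4] "a" : NP\N
  [4,7] S\NP   <
    [4,5] "no" : PP\S
    [5,7] (S\NP)\(PP\S)   <
      [5,6] "plan" : N
      [6,7] "liked" : ((S\NP)\(PP\S))\N

[0,1] (NP/(NP\N))/N  lex  "on"
[1,2] NP/S  lex  "read"
[2,3] N\(NP/S)  lex  "in"
[1,3] N  <  k=2
[0,3] NP/(NP\N)  >  k=1
[3,4] NP\N  lex  "a"
[0,4] NP  >  k=3
[4,5] PP\S  lex  "no"
[5,6] N  lex  "plan"
[6,7] ((S\NP)\(PP\S))\N  lex  "liked"
[5,7] (S\NP)\(PP\S)  <  k=6
[4,7] S\NP  <  k=5
[0,7] S  <  k=4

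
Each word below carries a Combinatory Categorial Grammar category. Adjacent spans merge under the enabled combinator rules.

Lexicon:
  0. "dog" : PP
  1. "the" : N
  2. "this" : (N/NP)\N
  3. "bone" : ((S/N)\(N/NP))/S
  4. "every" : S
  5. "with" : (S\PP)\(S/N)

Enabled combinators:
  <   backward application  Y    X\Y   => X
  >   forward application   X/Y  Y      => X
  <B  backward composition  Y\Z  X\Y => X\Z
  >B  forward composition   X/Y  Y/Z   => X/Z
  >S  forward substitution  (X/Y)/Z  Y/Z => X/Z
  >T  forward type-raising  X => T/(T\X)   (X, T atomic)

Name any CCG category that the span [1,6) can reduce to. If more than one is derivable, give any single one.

[0,6] S   <
  [0,1] "dog" : PP
  [1,6] S\PP   <
    [1,5] S/N   <
      [1,3] N/NP   <
        [1,2] "the" : N
        [2,3] "this" : (N/NP)\N
      [3,5] (S/N)\(N/NP)   >
        [3,4] "bone" : ((S/N)\(N/NP))/S
        [4,5] "every" : S
    [5,6] "with" : (S\PP)\(S/N)

S\PP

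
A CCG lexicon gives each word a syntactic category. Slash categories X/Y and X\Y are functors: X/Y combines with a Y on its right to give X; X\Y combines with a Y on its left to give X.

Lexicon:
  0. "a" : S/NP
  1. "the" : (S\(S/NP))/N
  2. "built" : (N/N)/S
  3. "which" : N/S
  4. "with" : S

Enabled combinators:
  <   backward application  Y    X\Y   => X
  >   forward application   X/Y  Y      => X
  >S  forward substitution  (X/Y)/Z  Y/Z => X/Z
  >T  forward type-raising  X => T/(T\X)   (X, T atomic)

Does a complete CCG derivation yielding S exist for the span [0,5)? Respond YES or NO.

YES

[0,5] S   <
  [0,1] "a" : S/NP
  [1,5] S\(S/NP)   >
    [1,2] "the" : (S\(S/NP))/N
    [2,5] N   >
      [2,4] N/S   >S
        [2,3] "built" : (N/N)/S
        [3,4] "which" : N/S
      [4,5] "with" : S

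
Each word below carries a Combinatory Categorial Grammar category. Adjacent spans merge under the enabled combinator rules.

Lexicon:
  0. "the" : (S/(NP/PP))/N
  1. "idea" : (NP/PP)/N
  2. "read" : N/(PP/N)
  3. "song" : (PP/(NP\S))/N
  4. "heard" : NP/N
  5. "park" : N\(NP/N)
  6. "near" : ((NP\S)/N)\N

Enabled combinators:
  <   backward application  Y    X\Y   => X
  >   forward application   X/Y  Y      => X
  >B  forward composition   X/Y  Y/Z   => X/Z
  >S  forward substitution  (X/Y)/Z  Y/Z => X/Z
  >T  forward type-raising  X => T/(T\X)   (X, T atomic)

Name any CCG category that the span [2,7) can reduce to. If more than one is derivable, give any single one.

N

[0,7] S   >
  [0,2] S/N   >S
    [0,1] "the" : (S/(NP/PP))/N
    [1,2] "idea" : (NP/PP)/N
  [2,7] N   >
    [2,3] "read" : N/(PP/N)
    [3,7] PP/N   >S
      [3,4] "song" : (PP/(NP\S))/N
      [4,7] (NP\S)/N   <
        [4,6] N   <
          [4,5] "heard" : NP/N
          [5,6] "park" : N\(NP/N)
        [6,7] "near" : ((NP\S)/N)\N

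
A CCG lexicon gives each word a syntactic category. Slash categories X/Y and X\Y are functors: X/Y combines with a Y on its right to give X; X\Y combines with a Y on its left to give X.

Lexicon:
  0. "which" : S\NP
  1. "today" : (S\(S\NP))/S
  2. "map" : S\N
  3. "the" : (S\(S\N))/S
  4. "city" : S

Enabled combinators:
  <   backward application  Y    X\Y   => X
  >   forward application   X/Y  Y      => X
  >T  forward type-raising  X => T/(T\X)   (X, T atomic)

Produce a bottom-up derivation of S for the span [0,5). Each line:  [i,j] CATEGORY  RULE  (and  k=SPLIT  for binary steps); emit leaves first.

[0,5] S   <
  [0,1] "which" : S\NP
  [1,5] S\(S\NP)   >
    [1,2] "today" : (S\(S\NP))/S
    [2,5] S   <
      [2,3] "map" : S\N
      [3,5] S\(S\N)   >
        [3,4] "the" : (S\(S\N))/S
        [4,5] "city" : S

[0,1] S\NP  lex  "which"
[1,2] (S\(S\NP))/S  lex  "today"
[2,3] S\N  lex  "map"
[3,4] (S\(S\N))/S  lex  "the"
[4,5] S  lex  "city"
[3,5] S\(S\N)  >  k=4
[2,5] S  <  k=3
[1,5] S\(S\NP)  >  k=2
[0,5] S  <  k=1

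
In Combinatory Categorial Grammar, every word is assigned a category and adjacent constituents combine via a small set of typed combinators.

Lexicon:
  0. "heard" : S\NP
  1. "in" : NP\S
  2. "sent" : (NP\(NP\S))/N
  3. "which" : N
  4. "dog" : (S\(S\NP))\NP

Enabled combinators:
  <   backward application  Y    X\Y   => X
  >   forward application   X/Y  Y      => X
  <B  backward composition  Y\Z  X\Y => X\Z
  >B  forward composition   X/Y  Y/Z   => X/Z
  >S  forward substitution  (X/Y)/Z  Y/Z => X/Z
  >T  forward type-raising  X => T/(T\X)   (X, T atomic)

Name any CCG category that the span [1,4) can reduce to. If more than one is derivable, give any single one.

NP

[0,5] S   <
  [0,1] "heard" : S\NP
  [1,5] S\(S\NP)   <
    [1,4] NP   <
      [1,2] "in" : NP\S
      [2,4] NP\(NP\S)   >
        [2,3] "sent" : (NP\(NP\S))/N
        [3,4] "which" : N
    [4,5] "dog" : (S\(S\NP))\NP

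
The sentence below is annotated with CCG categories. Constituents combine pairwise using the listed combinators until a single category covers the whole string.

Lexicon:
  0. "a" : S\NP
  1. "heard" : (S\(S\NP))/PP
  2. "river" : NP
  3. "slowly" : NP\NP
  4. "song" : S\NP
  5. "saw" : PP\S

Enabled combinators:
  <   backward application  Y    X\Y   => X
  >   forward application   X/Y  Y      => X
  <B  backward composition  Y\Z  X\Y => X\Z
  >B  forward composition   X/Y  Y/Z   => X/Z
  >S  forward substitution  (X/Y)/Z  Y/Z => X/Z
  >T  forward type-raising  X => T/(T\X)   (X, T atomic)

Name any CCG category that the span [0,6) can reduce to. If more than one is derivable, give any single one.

[0,6] S   <
  [0,1] "a" : S\NP
  [1,6] S\(S\NP)   >
    [1,2] "heard" : (S\(S\NP))/PP
    [2,6] PP   <
      [2,3] "river" : NP
      [3,6] PP\NP   <B
        [3,4] "slowly" : NP\NP
        [4,6] PP\NP   <B
          [4,5] "song" : S\NP
          [5,6] "saw" : PP\S

S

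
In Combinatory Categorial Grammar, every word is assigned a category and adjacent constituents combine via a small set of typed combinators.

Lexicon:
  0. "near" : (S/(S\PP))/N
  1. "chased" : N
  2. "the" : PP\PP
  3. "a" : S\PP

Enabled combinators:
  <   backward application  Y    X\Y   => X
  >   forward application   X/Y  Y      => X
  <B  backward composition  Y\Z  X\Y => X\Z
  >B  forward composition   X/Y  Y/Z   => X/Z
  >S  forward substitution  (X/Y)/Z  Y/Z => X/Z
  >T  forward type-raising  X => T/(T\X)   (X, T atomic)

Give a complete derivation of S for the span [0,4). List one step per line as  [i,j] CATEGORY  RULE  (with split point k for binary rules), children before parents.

[0,1] (S/(S\PP))/N  lex  "near"
[1,2] N  lex  "chased"
[0,2] S/(S\PP)  >  k=1
[2,3] PP\PP  lex  "the"
[3,4] S\PP  lex  "a"
[2,4] S\PP  <B  k=3
[0,4] S  >  k=2

[0,4] S   >
  [0,2] S/(S\PP)   >
    [0,1] "near" : (S/(S\PP))/N
    [1,2] "chased" : N
  [2,4] S\PP   <B
    [2,3] "the" : PP\PP
    [3,4] "a" : S\PP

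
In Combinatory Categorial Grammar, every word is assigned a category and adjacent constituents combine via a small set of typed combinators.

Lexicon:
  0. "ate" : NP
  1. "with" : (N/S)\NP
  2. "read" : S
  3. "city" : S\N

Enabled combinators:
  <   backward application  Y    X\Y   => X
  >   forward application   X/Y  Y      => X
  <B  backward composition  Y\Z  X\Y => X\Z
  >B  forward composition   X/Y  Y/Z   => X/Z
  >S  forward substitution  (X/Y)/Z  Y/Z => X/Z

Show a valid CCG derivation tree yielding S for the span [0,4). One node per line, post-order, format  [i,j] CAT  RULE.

[0,4] S   <
  [0,3] N   >
    [0,2] N/S   <
      [0,1] "ate" : NP
      [1,2] "with" : (N/S)\NP
    [2,3] "read" : S
  [3,4] "city" : S\N

[0,1] NP  lex  "ate"
[1,2] (N/S)\NP  lex  "with"
[0,2] N/S  <  k=1
[2,3] S  lex  "read"
[0,3] N  >  k=2
[3,4] S\N  lex  "city"
[0,4] S  <  k=3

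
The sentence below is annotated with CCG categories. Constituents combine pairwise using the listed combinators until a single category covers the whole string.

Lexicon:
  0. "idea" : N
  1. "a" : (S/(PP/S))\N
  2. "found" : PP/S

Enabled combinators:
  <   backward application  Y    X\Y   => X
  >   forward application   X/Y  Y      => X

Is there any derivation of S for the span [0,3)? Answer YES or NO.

YES

[0,3] S   >
  [0,2] S/(PP/S)   <
    [0,1] "idea" : N
    [1,2] "a" : (S/(PP/S))\N
  [2,3] "found" : PP/S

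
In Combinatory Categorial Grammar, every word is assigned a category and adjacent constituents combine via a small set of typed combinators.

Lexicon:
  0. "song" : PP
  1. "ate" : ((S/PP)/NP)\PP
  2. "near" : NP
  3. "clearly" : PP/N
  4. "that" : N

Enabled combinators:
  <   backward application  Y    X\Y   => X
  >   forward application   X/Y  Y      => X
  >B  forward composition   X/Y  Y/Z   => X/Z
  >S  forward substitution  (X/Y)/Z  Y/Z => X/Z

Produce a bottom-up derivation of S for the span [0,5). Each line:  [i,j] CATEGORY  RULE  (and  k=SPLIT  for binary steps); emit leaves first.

[0,1] PP  lex  "song"
[1,2] ((S/PP)/NP)\PP  lex  "ate"
[0,2] (S/PP)/NP  <  k=1
[2,3] NP  lex  "near"
[0,3] S/PP  >  k=2
[3,4] PP/N  lex  "clearly"
[4,5] N  lex  "that"
[3,5] PP  >  k=4
[0,5] S  >  k=3

[0,5] S   >
  [0,3] S/PP   >
    [0,2] (S/PP)/NP   <
      [0,1] "song" : PP
      [1,2] "ate" : ((S/PP)/NP)\PP
    [2,3] "near" : NP
  [3,5] PP   >
    [3,4] "clearly" : PP/N
    [4,5] "that" : N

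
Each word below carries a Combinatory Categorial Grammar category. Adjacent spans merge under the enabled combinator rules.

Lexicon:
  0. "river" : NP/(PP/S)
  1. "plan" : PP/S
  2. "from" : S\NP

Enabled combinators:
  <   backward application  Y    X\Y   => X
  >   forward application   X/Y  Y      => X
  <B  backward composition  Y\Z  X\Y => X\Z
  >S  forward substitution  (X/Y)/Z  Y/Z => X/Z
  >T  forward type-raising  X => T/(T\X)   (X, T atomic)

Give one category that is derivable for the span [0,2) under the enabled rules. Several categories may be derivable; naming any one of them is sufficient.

[0,3] S   <
  [0,2] NP   >
    [0,1] "river" : NP/(PP/S)
    [1,2] "plan" : PP/S
  [2,3] "from" : S\NP

NP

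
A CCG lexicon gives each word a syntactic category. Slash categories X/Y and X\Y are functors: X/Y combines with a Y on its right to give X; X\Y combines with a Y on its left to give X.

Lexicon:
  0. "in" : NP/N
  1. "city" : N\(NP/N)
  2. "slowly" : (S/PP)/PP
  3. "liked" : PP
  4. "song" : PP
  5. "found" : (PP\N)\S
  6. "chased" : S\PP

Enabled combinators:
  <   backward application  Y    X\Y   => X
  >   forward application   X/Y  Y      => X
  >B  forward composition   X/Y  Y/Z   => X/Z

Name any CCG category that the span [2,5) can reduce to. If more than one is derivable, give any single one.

S

[0,7] S   <
  [0,6] PP   <
    [0,2] N   <
      [0,1] "in" : NP/N
      [1,2] "city" : N\(NP/N)
    [2,6] PP\N   <
      [2,5] S   >
        [2,4] S/PP   >
          [2,3] "slowly" : (S/PP)/PP
          [3,4] "liked" : PP
        [4,5] "song" : PP
      [5,6] "found" : (PP\N)\S
  [6,7] "chased" : S\PP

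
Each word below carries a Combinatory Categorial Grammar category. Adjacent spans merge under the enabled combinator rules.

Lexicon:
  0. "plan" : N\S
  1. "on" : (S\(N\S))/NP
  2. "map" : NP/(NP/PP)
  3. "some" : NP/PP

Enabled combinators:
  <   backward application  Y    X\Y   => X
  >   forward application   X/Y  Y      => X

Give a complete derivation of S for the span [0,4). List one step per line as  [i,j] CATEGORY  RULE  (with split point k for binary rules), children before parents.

[0,1] N\S  lex  "plan"
[1,2] (S\(N\S))/NP  lex  "on"
[2,3] NP/(NP/PP)  lex  "map"
[3,4] NP/PP  lex  "some"
[2,4] NP  >  k=3
[1,4] S\(N\S)  >  k=2
[0,4] S  <  k=1

[0,4] S   <
  [0,1] "plan" : N\S
  [1,4] S\(N\S)   >
    [1,2] "on" : (S\(N\S))/NP
    [2,4] NP   >
      [2,3] "map" : NP/(NP/PP)
      [3,4] "some" : NP/PP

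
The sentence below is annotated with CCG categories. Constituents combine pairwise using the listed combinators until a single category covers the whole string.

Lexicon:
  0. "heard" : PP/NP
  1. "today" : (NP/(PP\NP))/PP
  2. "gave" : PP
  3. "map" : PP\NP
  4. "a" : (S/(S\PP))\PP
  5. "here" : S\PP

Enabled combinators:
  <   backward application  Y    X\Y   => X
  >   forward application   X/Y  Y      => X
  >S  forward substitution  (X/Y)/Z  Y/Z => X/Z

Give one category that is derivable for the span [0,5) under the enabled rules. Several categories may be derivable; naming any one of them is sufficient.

[0,6] S   >
  [0,5] S/(S\PP)   <
    [0,4] PP   >
      [0,1] "heard" : PP/NP
      [1,4] NP   >
        [1,3] NP/(PP\NP)   >
          [1,2] "today" : (NP/(PP\NP))/PP
          [2,3] "gave" : PP
        [3,4] "map" : PP\NP
    [4,5] "a" : (S/(S\PP))\PP
  [5,6] "here" : S\PP

S/(S\PP)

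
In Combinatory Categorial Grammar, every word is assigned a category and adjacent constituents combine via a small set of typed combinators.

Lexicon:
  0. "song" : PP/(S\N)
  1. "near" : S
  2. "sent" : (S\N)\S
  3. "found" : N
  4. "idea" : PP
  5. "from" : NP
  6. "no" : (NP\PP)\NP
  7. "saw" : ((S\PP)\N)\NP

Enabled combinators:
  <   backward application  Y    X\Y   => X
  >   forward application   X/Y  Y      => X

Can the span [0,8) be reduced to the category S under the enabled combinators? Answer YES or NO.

[0,8] S   <
  [0,3] PP   >
    [0,1] "song" : PP/(S\N)
    [1,3] S\N   <
      [1,2] "near" : S
      [2,3] "sent" : (S\N)\S
  [3,8] S\PP   <
    [3,4] "found" : N
    [4,8] (S\PP)\N   <
      [4,7] NP   <
        [4,5] "idea" : PP
        [5,7] NP\PP   <
          [5,6] "from" : NP
          [6,7] "no" : (NP\PP)\NP
      [7,8] "saw" : ((S\PP)\N)\NP

YES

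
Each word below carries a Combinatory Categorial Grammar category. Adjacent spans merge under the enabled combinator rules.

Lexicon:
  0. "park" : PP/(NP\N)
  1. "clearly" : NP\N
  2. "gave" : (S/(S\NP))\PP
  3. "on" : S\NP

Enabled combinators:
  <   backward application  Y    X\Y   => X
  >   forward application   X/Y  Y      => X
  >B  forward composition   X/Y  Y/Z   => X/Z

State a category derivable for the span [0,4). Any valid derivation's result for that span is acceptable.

S

[0,4] S   >
  [0,3] S/(S\NP)   <
    [0,2] PP   >
      [0,1] "park" : PP/(NP\N)
      [1,2] "clearly" : NP\N
    [2,3] "gave" : (S/(S\NP))\PP
  [3,4] "on" : S\NP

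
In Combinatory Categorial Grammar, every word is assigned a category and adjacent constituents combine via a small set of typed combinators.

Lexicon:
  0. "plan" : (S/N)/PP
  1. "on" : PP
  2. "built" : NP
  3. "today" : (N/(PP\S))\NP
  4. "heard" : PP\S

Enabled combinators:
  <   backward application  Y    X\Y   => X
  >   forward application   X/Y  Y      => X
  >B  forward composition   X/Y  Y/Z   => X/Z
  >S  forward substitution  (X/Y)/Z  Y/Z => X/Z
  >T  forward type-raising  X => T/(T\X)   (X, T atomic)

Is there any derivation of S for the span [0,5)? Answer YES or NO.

YES

[0,5] S   >
  [0,2] S/N   >
    [0,1] "plan" : (S/N)/PP
    [1,2] "on" : PP
  [2,5] N   >
    [2,4] N/(PP\S)   <
      [2,3] "built" : NP
      [3,4] "today" : (N/(PP\S))\NP
    [4,5] "heard" : PP\S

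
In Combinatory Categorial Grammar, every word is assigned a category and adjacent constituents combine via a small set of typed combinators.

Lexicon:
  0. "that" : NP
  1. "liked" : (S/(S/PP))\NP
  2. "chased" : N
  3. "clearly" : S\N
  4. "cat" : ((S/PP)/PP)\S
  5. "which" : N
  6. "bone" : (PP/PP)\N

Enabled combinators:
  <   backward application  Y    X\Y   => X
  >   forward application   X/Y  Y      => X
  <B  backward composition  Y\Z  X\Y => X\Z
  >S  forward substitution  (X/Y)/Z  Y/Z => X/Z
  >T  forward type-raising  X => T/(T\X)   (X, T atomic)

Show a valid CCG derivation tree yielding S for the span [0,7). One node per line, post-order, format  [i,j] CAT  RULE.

[0,7] S   >
  [0,2] S/(S/PP)   <
    [0,1] "that" : NP
    [1,2] "liked" : (S/(S/PP))\NP
  [2,7] S/PP   >S
    [2,5] (S/PP)/PP   <
      [2,4] S   >
        [2,3] S/(S\N)   >T
          [2,3] "chased" : N
        [3,4] "clearly" : S\N
      [4,5] "cat" : ((S/PP)/PP)\S
    [5,7] PP/PP   <
      [5,6] "which" : N
      [6,7] "bone" : (PP/PP)\N

[0,1] NP  lex  "that"
[1,2] (S/(S/PP))\NP  lex  "liked"
[0,2] S/(S/PP)  <  k=1
[2,3] N  lex  "chased"
[2,3] S/(S\N)  >T
[3,4] S\N  lex  "clearly"
[2,4] S  >  k=3
[4,5] ((S/PP)/PP)\S  lex  "cat"
[2,5] (S/PP)/PP  <  k=4
[5,6] N  lex  "which"
[6,7] (PP/PP)\N  lex  "bone"
[5,7] PP/PP  <  k=6
[2,7] S/PP  >S  k=5
[0,7] S  >  k=2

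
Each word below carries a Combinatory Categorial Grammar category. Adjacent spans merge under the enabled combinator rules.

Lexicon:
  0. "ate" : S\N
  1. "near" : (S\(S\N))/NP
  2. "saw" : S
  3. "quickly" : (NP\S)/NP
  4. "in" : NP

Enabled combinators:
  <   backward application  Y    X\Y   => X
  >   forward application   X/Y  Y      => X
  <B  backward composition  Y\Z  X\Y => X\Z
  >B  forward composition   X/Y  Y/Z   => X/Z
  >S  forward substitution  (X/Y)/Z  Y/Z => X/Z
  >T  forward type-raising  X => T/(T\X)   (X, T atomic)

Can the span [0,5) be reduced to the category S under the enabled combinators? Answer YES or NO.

[0,5] S   <
  [0,1] "ate" : S\N
  [1,5] S\(S\N)   >
    [1,2] "near" : (S\(S\N))/NP
    [2,5] NP   <
      [2,3] "saw" : S
      [3,5] NP\S   >
        [3,4] "quickly" : (NP\S)/NP
        [4,5] "in" : NP

YES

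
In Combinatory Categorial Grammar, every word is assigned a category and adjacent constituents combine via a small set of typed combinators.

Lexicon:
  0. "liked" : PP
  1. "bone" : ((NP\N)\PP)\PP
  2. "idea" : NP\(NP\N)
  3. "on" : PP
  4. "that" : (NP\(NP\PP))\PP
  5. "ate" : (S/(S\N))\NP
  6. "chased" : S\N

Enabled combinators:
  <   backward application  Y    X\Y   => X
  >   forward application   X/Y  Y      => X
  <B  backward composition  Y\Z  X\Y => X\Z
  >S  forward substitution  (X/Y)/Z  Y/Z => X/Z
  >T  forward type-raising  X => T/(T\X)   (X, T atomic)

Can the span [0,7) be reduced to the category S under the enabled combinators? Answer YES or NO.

YES

[0,7] S   >
  [0,6] S/(S\N)   <
    [0,5] NP   <
      [0,3] NP\PP   <B
        [0,2] (NP\N)\PP   <
          [0,1] "liked" : PP
          [1,2] "bone" : ((NP\N)\PP)\PP
        [2,3] "idea" : NP\(NP\N)
      [3,5] NP\(NP\PP)   <
        [3,4] "on" : PP
        [4,5] "that" : (NP\(NP\PP))\PP
    [5,6] "ate" : (S/(S\N))\NP
  [6,7] "chased" : S\N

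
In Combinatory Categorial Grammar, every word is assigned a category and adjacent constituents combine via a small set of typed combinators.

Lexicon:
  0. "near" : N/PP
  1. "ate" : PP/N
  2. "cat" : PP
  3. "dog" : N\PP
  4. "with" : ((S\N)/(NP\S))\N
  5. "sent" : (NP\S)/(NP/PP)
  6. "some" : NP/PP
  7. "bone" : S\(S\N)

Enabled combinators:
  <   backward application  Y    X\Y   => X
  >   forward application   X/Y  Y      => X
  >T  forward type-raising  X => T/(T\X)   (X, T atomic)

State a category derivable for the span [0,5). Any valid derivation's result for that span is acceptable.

[0,8] S   <
  [0,7] S\N   >
    [0,5] (S\N)/(NP\S)   <
      [0,4] N   >
        [0,1] "near" : N/PP
        [1,4] PP   >
          [1,2] "ate" : PP/N
          [2,4] N   <
            [2,3] "cat" : PP
            [3,4] "dog" : N\PP
      [4,5] "with" : ((S\N)/(NP\S))\N
    [5,7] NP\S   >
      [5,6] "sent" : (NP\S)/(NP/PP)
      [6,7] "some" : NP/PP
  [7,8] "bone" : S\(S\N)

(S\N)/(NP\S)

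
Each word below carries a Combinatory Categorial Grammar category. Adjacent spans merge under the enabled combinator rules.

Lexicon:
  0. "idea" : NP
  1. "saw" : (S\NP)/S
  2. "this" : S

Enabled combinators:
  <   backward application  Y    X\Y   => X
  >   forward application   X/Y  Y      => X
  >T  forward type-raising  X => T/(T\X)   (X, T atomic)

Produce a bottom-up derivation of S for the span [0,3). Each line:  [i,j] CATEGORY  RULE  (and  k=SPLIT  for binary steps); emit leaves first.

[0,3] S   >
  [0,1] S/(S\NP)   >T
    [0,1] "idea" : NP
  [1,3] S\NP   >
    [1,2] "saw" : (S\NP)/S
    [2,3] "this" : S

[0,1] NP  lex  "idea"
[0,1] S/(S\NP)  >T
[1,2] (S\NP)/S  lex  "saw"
[2,3] S  lex  "this"
[1,3] S\NP  >  k=2
[0,3] S  >  k=1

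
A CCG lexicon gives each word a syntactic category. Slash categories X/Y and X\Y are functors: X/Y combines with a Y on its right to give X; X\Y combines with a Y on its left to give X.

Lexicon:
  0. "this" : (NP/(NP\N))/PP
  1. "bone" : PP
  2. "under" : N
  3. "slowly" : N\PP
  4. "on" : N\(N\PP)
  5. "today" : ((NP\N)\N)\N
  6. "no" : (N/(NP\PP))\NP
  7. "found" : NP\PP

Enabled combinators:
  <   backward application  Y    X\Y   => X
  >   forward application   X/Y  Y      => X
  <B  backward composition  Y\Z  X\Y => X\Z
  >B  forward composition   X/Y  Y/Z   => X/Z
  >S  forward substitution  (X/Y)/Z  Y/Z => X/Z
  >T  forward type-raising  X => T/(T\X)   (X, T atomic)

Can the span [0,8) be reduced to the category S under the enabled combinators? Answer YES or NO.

(NP/(NP\N))/PP PP N N\PP N\(N\PP) ((NP\N)\N)\N (N/(NP\PP))\NP NP\PP
CKY chart[0,8] = {N, N/(N\N), NP/(NP\N), PP/(PP\N), S/(S\N)}; S ∉ chart

NO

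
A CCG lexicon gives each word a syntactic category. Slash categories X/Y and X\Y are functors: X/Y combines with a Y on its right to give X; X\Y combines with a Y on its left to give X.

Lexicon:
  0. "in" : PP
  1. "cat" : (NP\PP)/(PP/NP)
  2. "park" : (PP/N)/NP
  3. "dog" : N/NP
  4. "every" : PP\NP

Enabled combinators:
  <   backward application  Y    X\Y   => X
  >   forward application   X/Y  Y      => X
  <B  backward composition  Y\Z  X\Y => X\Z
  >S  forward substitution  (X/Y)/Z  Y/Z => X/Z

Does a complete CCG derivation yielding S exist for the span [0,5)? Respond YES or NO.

NO

PP (NP\PP)/(PP/NP) (PP/N)/NP N/NP PP\NP
CKY chart[0,5] = {PP}; S ∉ chart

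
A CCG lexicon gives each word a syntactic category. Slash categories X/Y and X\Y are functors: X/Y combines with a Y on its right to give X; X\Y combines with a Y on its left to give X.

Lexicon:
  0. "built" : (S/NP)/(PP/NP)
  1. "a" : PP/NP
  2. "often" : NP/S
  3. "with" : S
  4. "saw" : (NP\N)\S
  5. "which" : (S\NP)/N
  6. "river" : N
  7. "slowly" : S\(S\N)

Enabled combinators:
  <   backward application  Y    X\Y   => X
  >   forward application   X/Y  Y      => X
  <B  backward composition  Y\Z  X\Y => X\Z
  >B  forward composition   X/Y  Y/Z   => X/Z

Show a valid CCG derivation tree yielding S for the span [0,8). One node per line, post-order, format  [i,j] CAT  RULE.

[0,8] S   >
  [0,2] S/NP   >
    [0,1] "built" : (S/NP)/(PP/NP)
    [1,2] "a" : PP/NP
  [2,8] NP   >
    [2,3] "often" : NP/S
    [3,8] S   <
      [3,7] S\N   <B
        [3,5] NP\N   <
          [3,4] "with" : S
          [4,5] "saw" : (NP\N)\S
        [5,7] S\NP   >
          [5,6] "which" : (S\NP)/N
          [6,7] "river" : N
      [7,8] "slowly" : S\(S\N)

[0,1] (S/NP)/(PP/NP)  lex  "built"
[1,2] PP/NP  lex  "a"
[0,2] S/NP  >  k=1
[2,3] NP/S  lex  "often"
[3,4] S  lex  "with"
[4,5] (NP\N)\S  lex  "saw"
[3,5] NP\N  <  k=4
[5,6] (S\NP)/N  lex  "which"
[6,7] N  lex  "river"
[5,7] S\NP  >  k=6
[3,7] S\N  <B  k=5
[7,8] S\(S\N)  lex  "slowly"
[3,8] S  <  k=7
[2,8] NP  >  k=3
[0,8] S  >  k=2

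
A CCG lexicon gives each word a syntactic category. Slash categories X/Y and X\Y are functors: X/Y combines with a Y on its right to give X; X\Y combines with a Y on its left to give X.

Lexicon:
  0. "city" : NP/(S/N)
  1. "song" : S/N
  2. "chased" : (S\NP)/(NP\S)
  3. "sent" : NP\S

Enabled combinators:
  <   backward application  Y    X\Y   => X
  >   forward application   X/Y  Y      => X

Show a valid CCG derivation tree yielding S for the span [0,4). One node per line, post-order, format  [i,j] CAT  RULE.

[0,4] S   <
  [0,2] NP   >
    [0,1] "city" : NP/(S/N)
    [1,2] "song" : S/N
  [2,4] S\NP   >
    [2,3] "chased" : (S\NP)/(NP\S)
    [3,4] "sent" : NP\S

[0,1] NP/(S/N)  lex  "city"
[1,2] S/N  lex  "song"
[0,2] NP  >  k=1
[2,3] (S\NP)/(NP\S)  lex  "chased"
[3,4] NP\S  lex  "sent"
[2,4] S\NP  >  k=3
[0,4] S  <  k=2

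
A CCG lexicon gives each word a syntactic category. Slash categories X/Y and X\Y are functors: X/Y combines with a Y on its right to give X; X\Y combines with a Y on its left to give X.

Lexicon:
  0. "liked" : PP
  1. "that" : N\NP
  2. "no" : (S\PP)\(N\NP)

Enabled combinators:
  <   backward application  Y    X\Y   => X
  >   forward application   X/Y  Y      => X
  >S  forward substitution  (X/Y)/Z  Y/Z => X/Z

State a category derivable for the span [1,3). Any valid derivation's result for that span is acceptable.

S\PP

[0,3] S   <
  [0,1] "liked" : PP
  [1,3] S\PP   <
    [1,2] "that" : N\NP
    [2,3] "no" : (S\PP)\(N\NP)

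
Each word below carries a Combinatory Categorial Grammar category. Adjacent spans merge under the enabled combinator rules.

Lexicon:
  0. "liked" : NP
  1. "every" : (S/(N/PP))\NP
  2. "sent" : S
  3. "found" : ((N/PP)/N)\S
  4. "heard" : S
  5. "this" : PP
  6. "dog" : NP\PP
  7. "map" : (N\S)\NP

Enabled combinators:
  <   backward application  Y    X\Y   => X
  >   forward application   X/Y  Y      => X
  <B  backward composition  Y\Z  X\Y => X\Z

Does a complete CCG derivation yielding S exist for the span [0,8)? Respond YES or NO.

YES

[0,8] S   >
  [0,2] S/(N/PP)   <
    [0,1] "liked" : NP
    [1,2] "every" : (S/(N/PP))\NP
  [2,8] N/PP   >
    [2,4] (N/PP)/N   <
      [2,3] "sent" : S
      [3,4] "found" : ((N/PP)/N)\S
    [4,8] N   <
      [4,5] "heard" : S
      [5,8] N\S   <
        [5,7] NP   <
          [5,6] "this" : PP
          [6,7] "dog" : NP\PP
        [7,8] "map" : (N\S)\NP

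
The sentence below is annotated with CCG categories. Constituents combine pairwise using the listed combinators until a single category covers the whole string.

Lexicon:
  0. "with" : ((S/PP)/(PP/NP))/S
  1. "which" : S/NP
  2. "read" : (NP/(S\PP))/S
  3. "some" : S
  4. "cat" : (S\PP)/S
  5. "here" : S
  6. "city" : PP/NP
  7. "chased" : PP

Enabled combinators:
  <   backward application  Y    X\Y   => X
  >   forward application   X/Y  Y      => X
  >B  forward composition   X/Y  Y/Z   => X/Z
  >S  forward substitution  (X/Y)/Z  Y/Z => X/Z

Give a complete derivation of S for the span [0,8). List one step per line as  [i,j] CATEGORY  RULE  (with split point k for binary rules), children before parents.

[0,8] S   >
  [0,7] S/PP   >
    [0,6] (S/PP)/(PP/NP)   >
      [0,1] "with" : ((S/PP)/(PP/NP))/S
      [1,6] S   >
        [1,2] "which" : S/NP
        [2,6] NP   >
          [2,4] NP/(S\PP)   >
            [2,3] "read" : (NP/(S\PP))/S
            [3,4] "some" : S
          [4,6] S\PP   >
            [4,5] "cat" : (S\PP)/S
            [5,6] "here" : S
    [6,7] "city" : PP/NP
  [7,8] "chased" : PP

[0,1] ((S/PP)/(PP/NP))/S  lex  "with"
[1,2] S/NP  lex  "which"
[2,3] (NP/(S\PP))/S  lex  "read"
[3,4] S  lex  "some"
[2,4] NP/(S\PP)  >  k=3
[4,5] (S\PP)/S  lex  "cat"
[5,6] S  lex  "here"
[4,6] S\PP  >  k=5
[2,6] NP  >  k=4
[1,6] S  >  k=2
[0,6] (S/PP)/(PP/NP)  >  k=1
[6,7] PP/NP  lex  "city"
[0,7] S/PP  >  k=6
[7,8] PP  lex  "chased"
[0,8] S  >  k=7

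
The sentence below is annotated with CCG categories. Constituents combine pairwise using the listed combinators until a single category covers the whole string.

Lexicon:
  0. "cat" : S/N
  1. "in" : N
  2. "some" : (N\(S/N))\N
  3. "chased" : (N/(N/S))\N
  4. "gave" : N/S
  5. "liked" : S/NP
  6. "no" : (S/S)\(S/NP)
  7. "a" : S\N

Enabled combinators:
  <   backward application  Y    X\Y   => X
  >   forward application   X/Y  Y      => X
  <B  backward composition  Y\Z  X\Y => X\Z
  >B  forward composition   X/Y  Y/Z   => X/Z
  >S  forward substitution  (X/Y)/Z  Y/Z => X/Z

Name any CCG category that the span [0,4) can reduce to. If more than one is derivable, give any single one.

N/(N/S)

[0,8] S   <
  [0,7] N   >
    [0,4] N/(N/S)   <
      [0,3] N   <
        [0,1] "cat" : S/N
        [1,3] N\(S/N)   <
          [1,2] "in" : N
          [2,3] "some" : (N\(S/N))\N
      [3,4] "chased" : (N/(N/S))\N
    [4,7] N/S   >B
      [4,5] "gave" : N/S
      [5,7] S/S   <
        [5,6] "liked" : S/NP
        [6,7] "no" : (S/S)\(S/NP)
  [7,8] "a" : S\N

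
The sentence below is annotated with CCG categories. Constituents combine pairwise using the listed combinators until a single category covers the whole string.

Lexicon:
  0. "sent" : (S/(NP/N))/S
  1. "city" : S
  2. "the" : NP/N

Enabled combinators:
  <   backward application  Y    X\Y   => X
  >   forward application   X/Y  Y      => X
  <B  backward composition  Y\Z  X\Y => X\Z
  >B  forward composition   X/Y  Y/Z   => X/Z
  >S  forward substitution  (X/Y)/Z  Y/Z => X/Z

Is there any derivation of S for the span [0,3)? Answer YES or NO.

YES

[0,3] S   >
  [0,2] S/(NP/N)   >
    [0,1] "sent" : (S/(NP/N))/S
    [1,2] "city" : S
  [2,3] "the" : NP/N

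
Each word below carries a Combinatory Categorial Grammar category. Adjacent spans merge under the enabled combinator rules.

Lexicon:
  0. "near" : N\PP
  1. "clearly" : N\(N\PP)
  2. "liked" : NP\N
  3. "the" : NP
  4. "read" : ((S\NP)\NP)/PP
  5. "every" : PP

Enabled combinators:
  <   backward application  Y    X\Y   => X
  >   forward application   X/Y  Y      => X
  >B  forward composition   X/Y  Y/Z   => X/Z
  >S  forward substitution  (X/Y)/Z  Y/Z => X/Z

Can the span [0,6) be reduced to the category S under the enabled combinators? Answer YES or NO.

[0,6] S   <
  [0,3] NP   <
    [0,2] N   <
      [0,1] "near" : N\PP
      [1,2] "clearly" : N\(N\PP)
    [2,3] "liked" : NP\N
  [3,6] S\NP   <
    [3,4] "the" : NP
    [4,6] (S\NP)\NP   >
      [4,5] "read" : ((S\NP)\NP)/PP
      [5,6] "every" : PP

YES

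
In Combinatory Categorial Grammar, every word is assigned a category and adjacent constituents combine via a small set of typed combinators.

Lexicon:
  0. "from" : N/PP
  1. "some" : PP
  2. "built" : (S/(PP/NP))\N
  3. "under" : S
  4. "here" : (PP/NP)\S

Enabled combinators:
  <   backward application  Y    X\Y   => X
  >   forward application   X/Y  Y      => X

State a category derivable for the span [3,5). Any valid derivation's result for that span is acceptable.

PP/NP

[0,5] S   >
  [0,3] S/(PP/NP)   <
    [0,2] N   >
      [0,1] "from" : N/PP
      [1,2] "some" : PP
    [2,3] "built" : (S/(PP/NP))\N
  [3,5] PP/NP   <
    [3,4] "under" : S
    [4,5] "here" : (PP/NP)\S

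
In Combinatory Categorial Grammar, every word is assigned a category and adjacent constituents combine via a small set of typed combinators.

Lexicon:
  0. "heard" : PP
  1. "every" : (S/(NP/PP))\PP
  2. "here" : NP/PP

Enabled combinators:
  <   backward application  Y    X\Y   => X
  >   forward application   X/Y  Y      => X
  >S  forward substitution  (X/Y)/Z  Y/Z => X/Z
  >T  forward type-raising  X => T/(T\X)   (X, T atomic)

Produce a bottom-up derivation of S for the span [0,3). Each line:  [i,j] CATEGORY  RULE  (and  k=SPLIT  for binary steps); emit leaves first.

[0,1] PP  lex  "heard"
[1,2] (S/(NP/PP))\PP  lex  "every"
[0,2] S/(NP/PP)  <  k=1
[2,3] NP/PP  lex  "here"
[0,3] S  >  k=2

[0,3] S   >
  [0,2] S/(NP/PP)   <
    [0,1] "heard" : PP
    [1,2] "every" : (S/(NP/PP))\PP
  [2,3] "here" : NP/PP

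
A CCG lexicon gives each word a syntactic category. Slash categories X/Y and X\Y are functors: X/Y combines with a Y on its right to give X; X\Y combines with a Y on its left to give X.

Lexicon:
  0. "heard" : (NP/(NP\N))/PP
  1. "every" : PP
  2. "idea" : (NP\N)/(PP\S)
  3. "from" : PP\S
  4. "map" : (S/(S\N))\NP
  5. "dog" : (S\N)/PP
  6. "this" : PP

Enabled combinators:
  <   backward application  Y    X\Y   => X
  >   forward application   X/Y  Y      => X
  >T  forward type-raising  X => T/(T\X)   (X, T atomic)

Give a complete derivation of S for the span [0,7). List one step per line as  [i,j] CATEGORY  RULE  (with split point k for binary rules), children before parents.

[0,1] (NP/(NP\N))/PP  lex  "heard"
[1,2] PP  lex  "every"
[0,2] NP/(NP\N)  >  k=1
[2,3] (NP\N)/(PP\S)  lex  "idea"
[3,4] PP\S  lex  "from"
[2,4] NP\N  >  k=3
[0,4] NP  >  k=2
[4,5] (S/(S\N))\NP  lex  "map"
[0,5] S/(S\N)  <  k=4
[5,6] (S\N)/PP  lex  "dog"
[6,7] PP  lex  "this"
[5,7] S\N  >  k=6
[0,7] S  >  k=5

[0,7] S   >
  [0,5] S/(S\N)   <
    [0,4] NP   >
      [0,2] NP/(NP\N)   >
        [0,1] "heard" : (NP/(NP\N))/PP
        [1,2] "every" : PP
      [2,4] NP\N   >
        [2,3] "idea" : (NP\N)/(PP\S)
        [3,4] "from" : PP\S
    [4,5] "map" : (S/(S\N))\NP
  [5,7] S\N   >
    [5,6] "dog" : (S\N)/PP
    [6,7] "this" : PP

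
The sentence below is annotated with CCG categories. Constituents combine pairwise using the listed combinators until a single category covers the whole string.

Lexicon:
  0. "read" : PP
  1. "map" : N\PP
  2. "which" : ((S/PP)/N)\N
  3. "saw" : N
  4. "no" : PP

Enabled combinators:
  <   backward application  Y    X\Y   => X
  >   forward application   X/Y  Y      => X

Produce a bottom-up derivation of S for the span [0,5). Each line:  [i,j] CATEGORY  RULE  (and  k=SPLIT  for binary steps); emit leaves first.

[0,1] PP  lex  "read"
[1,2] N\PP  lex  "map"
[0,2] N  <  k=1
[2,3] ((S/PP)/N)\N  lex  "which"
[0,3] (S/PP)/N  <  k=2
[3,4] N  lex  "saw"
[0,4] S/PP  >  k=3
[4,5] PP  lex  "no"
[0,5] S  >  k=4

[0,5] S   >
  [0,4] S/PP   >
    [0,3] (S/PP)/N   <
      [0,2] N   <
        [0,1] "read" : PP
        [1,2] "map" : N\PP
      [2,3] "which" : ((S/PP)/N)\N
    [3,4] "saw" : N
  [4,5] "no" : PP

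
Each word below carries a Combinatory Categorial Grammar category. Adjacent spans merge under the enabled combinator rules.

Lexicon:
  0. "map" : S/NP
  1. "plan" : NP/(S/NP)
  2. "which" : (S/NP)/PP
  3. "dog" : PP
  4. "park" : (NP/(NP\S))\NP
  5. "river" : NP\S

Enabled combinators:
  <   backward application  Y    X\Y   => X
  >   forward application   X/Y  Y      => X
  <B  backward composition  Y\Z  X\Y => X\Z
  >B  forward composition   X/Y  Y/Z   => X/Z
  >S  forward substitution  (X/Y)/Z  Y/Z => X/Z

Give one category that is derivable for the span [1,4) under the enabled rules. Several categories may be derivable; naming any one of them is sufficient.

NP

[0,6] S   >
  [0,1] "map" : S/NP
  [1,6] NP   >
    [1,5] NP/(NP\S)   <
      [1,4] NP   >
        [1,2] "plan" : NP/(S/NP)
        [2,4] S/NP   >
          [2,3] "which" : (S/NP)/PP
          [3,4] "dog" : PP
      [4,5] "park" : (NP/(NP\S))\NP
    [5,6] "river" : NP\S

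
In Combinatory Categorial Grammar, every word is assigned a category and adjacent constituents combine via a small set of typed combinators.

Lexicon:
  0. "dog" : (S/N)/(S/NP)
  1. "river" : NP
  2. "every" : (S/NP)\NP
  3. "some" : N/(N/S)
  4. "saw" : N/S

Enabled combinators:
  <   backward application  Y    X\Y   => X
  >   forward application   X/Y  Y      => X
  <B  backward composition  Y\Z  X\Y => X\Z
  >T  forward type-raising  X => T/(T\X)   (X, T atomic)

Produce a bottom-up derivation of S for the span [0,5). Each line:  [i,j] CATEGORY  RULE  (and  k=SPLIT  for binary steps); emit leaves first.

[0,5] S   >
  [0,3] S/N   >
    [0,1] "dog" : (S/N)/(S/NP)
    [1,3] S/NP   <
      [1,2] "river" : NP
      [2,3] "every" : (S/NP)\NP
  [3,5] N   >
    [3,4] "some" : N/(N/S)
    [4,5] "saw" : N/S

[0,1] (S/N)/(S/NP)  lex  "dog"
[1,2] NP  lex  "river"
[2,3] (S/NP)\NP  lex  "every"
[1,3] S/NP  <  k=2
[0,3] S/N  >  k=1
[3,4] N/(N/S)  lex  "some"
[4,5] N/S  lex  "saw"
[3,5] N  >  k=4
[0,5] S  >  k=3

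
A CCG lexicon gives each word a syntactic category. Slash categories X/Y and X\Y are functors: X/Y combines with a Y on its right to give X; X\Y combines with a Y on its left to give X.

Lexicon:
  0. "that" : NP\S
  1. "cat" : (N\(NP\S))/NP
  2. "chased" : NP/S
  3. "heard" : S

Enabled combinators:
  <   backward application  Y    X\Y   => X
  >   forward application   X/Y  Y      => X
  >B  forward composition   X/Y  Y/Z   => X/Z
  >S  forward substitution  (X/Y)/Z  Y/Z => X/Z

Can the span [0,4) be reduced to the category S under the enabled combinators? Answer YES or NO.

NO

NP\S (N\(NP\S))/NP NP/S S
CKY chart[0,4] = {N}; S ∉ chart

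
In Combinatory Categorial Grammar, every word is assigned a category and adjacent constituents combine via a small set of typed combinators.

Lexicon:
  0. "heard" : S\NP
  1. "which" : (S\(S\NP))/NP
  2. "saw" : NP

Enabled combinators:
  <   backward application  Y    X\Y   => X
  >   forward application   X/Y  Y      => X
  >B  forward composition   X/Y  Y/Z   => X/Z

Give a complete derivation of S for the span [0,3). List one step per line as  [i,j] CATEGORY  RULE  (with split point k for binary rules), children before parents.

[0,3] S   <
  [0,1] "heard" : S\NP
  [1,3] S\(S\NP)   >
    [1,2] "which" : (S\(S\NP))/NP
    [2,3] "saw" : NP

[0,1] S\NP  lex  "heard"
[1,2] (S\(S\NP))/NP  lex  "which"
[2,3] NP  lex  "saw"
[1,3] S\(S\NP)  >  k=2
[0,3] S  <  k=1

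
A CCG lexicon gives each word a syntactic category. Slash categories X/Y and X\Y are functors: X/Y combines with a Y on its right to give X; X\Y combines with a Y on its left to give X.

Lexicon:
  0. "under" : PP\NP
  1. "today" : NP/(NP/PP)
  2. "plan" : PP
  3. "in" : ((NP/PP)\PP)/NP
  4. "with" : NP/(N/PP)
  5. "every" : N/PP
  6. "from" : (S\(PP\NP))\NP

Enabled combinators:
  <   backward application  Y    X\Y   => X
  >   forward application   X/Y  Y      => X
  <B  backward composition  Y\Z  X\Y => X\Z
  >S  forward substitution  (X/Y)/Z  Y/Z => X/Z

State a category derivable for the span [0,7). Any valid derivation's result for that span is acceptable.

S

[0,7] S   <
  [0,1] "under" : PP\NP
  [1,7] S\(PP\NP)   <
    [1,6] NP   >
      [1,2] "today" : NP/(NP/PP)
      [2,6] NP/PP   <
        [2,3] "plan" : PP
        [3,6] (NP/PP)\PP   >
          [3,4] "in" : ((NP/PP)\PP)/NP
          [4,6] NP   >
            [4,5] "with" : NP/(N/PP)
            [5,6] "every" : N/PP
    [6,7] "from" : (S\(PP\NP))\NP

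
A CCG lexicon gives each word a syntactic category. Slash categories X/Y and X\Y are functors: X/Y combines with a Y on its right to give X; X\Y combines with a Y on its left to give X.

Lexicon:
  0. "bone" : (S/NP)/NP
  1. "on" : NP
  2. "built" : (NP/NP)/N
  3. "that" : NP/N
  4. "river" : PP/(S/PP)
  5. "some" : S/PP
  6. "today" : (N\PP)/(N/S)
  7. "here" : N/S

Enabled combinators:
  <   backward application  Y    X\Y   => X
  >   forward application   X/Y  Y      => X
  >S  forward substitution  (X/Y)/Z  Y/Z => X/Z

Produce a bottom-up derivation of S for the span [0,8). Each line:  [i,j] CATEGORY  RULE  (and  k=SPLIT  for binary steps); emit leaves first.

[0,8] S   >
  [0,2] S/NP   >
    [0,1] "bone" : (S/NP)/NP
    [1,2] "on" : NP
  [2,8] NP   >
    [2,4] NP/N   >S
      [2,3] "built" : (NP/NP)/N
      [3,4] "that" : NP/N
    [4,8] N   <
      [4,6] PP   >
        [4,5] "river" : PP/(S/PP)
        [5,6] "some" : S/PP
      [6,8] N\PP   >
        [6,7] "today" : (N\PP)/(N/S)
        [7,8] "here" : N/S

[0,1] (S/NP)/NP  lex  "bone"
[1,2] NP  lex  "on"
[0,2] S/NP  >  k=1
[2,3] (NP/NP)/N  lex  "built"
[3,4] NP/N  lex  "that"
[2,4] NP/N  >S  k=3
[4,5] PP/(S/PP)  lex  "river"
[5,6] S/PP  lex  "some"
[4,6] PP  >  k=5
[6,7] (N\PP)/(N/S)  lex  "today"
[7,8] N/S  lex  "here"
[6,8] N\PP  >  k=7
[4,8] N  <  k=6
[2,8] NP  >  k=4
[0,8] S  >  k=2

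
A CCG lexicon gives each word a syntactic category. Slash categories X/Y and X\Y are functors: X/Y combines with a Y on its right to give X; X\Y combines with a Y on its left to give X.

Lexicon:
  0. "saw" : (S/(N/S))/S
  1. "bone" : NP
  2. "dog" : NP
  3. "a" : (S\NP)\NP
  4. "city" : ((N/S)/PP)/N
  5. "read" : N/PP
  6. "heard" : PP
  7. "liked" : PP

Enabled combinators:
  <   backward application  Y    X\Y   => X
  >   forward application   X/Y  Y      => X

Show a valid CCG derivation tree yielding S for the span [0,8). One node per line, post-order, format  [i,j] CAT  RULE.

[0,1] (S/(N/S))/S  lex  "saw"
[1,2] NP  lex  "bone"
[2,3] NP  lex  "dog"
[3,4] (S\NP)\NP  lex  "a"
[2,4] S\NP  <  k=3
[1,4] S  <  k=2
[0,4] S/(N/S)  >  k=1
[4,5] ((N/S)/PP)/N  lex  "city"
[5,6] N/PP  lex  "read"
[6,7] PP  lex  "heard"
[5,7] N  >  k=6
[4,7] (N/S)/PP  >  k=5
[7,8] PP  lex  "liked"
[4,8] N/S  >  k=7
[0,8] S  >  k=4

[0,8] S   >
  [0,4] S/(N/S)   >
    [0,1] "saw" : (S/(N/S))/S
    [1,4] S   <
      [1,2] "bone" : NP
      [2,4] S\NP   <
        [2,3] "dog" : NP
        [3,4] "a" : (S\NP)\NP
  [4,8] N/S   >
    [4,7] (N/S)/PP   >
      [4,5] "city" : ((N/S)/PP)/N
      [5,7] N   >
        [5,6] "read" : N/PP
        [6,7] "heard" : PP
    [7,8] "liked" : PP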